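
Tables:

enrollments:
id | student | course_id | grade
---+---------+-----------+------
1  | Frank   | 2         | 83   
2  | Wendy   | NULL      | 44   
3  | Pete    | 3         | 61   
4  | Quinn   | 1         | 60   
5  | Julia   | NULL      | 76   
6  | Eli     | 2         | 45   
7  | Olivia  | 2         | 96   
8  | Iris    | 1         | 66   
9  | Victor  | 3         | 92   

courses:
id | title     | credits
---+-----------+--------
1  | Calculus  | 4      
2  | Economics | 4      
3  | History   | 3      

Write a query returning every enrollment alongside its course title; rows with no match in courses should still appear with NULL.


LEFT JOIN keeps every row from enrollments (the left table); where course_id has no match in courses, the course columns become NULL. Walk through each enrollment:
  - enrollment 1 (Frank): course_id=2 -> matches Economics
  - enrollment 2 (Wendy): course_id=NULL, no match -> kept with NULL
  - enrollment 3 (Pete): course_id=3 -> matches History
  - enrollment 4 (Quinn): course_id=1 -> matches Calculus
  - enrollment 5 (Julia): course_id=NULL, no match -> kept with NULL
  - enrollment 6 (Eli): course_id=2 -> matches Economics
  - enrollment 7 (Olivia): course_id=2 -> matches Economics
  - enrollment 8 (Iris): course_id=1 -> matches Calculus
  - enrollment 9 (Victor): course_id=3 -> matches History
All 9 rows appear; 2 have NULL course.

SQL:
SELECT a.student, b.title AS course
FROM enrollments a
LEFT JOIN courses b ON a.course_id = b.id

Result:
student | course   
--------+----------
Frank   | Economics
Wendy   | NULL     
Pete    | History  
Quinn   | Calculus 
Julia   | NULL     
Eli     | Economics
Olivia  | Economics
Iris    | Calculus 
Victor  | History  


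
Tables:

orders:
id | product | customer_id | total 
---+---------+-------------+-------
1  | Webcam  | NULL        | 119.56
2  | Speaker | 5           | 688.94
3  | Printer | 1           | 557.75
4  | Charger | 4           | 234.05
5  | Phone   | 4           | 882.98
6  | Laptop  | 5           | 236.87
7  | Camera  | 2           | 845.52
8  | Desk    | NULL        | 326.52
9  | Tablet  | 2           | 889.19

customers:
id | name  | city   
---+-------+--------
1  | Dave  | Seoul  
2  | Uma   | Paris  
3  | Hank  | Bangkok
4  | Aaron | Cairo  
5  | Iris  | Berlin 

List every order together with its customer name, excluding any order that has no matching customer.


INNER JOIN keeps only orders rows whose customer_id matches an id in customers. Walk through each order:
  - order 1 (Webcam): customer_id=NULL, no match -> dropped
  - order 2 (Speaker): customer_id=5 -> matches Iris
  - order 3 (Printer): customer_id=1 -> matches Dave
  - order 4 (Charger): customer_id=4 -> matches Aaron
  - order 5 (Phone): customer_id=4 -> matches Aaron
  - order 6 (Laptop): customer_id=5 -> matches Iris
  - order 7 (Camera): customer_id=2 -> matches Uma
  - order 8 (Desk): customer_id=NULL, no match -> dropped
  - order 9 (Tablet): customer_id=2 -> matches Uma
So 2 of 9 rows are dropped.

SQL:
SELECT a.product, b.name AS customer
FROM orders a
INNER JOIN customers b ON a.customer_id = b.id

Result:
product | customer
--------+---------
Speaker | Iris    
Printer | Dave    
Charger | Aaron   
Phone   | Aaron   
Laptop  | Iris    
Camera  | Uma     
Tablet  | Uma     


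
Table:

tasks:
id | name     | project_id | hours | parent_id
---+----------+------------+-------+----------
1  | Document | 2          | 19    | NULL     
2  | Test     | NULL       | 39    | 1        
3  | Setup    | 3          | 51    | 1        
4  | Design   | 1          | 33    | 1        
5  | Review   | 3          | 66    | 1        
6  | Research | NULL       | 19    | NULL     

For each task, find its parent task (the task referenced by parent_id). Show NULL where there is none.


This is a self-join: tasks is joined to a second copy of itself, matching each row's parent_id to another row's id. Use LEFT JOIN so rows with parent_id=NULL are kept.
  - task 1 (Document): parent_id=NULL -> NULL
  - task 2 (Test): parent_id=1 -> Document
  - task 3 (Setup): parent_id=1 -> Document
  - task 4 (Design): parent_id=1 -> Document
  - task 5 (Review): parent_id=1 -> Document
  - task 6 (Research): parent_id=NULL -> NULL

SQL:
SELECT a.name AS item, b.name AS parent
FROM tasks a
LEFT JOIN tasks b ON a.parent_id = b.id

Result:
item     | parent  
---------+---------
Document | NULL    
Test     | Document
Setup    | Document
Design   | Document
Review   | Document
Research | NULL    


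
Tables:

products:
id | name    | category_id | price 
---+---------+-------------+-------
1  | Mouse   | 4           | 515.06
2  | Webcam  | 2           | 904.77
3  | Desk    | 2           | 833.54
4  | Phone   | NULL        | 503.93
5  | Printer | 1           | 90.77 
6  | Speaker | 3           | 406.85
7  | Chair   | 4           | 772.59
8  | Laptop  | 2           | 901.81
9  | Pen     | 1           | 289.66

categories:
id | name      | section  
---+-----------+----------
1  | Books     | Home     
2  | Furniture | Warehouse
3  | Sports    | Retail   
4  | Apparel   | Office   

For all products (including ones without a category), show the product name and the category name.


LEFT JOIN keeps every row from products (the left table); where category_id has no match in categories, the category columns become NULL. Walk through each product:
  - product 1 (Mouse): category_id=4 -> matches Apparel
  - product 2 (Webcam): category_id=2 -> matches Furniture
  - product 3 (Desk): category_id=2 -> matches Furniture
  - product 4 (Phone): category_id=NULL, no match -> kept with NULL
  - product 5 (Printer): category_id=1 -> matches Books
  - product 6 (Speaker): category_id=3 -> matches Sports
  - product 7 (Chair): category_id=4 -> matches Apparel
  - product 8 (Laptop): category_id=2 -> matches Furniture
  - product 9 (Pen): category_id=1 -> matches Books
All 9 rows appear; 1 has NULL category.

SQL:
SELECT a.name, b.name AS category
FROM products a
LEFT JOIN categories b ON a.category_id = b.id

Result:
name    | category 
--------+----------
Mouse   | Apparel  
Webcam  | Furniture
Desk    | Furniture
Phone   | NULL     
Printer | Books    
Speaker | Sports   
Chair   | Apparel  
Laptop  | Furniture
Pen     | Books    


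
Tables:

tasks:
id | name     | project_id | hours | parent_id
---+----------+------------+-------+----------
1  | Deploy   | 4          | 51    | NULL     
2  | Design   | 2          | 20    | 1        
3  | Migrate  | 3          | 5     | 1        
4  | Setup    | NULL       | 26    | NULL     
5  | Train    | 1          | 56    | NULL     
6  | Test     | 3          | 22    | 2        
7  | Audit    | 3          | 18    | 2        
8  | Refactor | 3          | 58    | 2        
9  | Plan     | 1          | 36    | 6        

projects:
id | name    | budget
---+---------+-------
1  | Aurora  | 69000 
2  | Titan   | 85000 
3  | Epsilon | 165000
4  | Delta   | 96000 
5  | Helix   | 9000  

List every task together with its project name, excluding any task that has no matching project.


INNER JOIN keeps only tasks rows whose project_id matches an id in projects. Walk through each task:
  - task 1 (Deploy): project_id=4 -> matches Delta
  - task 2 (Design): project_id=2 -> matches Titan
  - task 3 (Migrate): project_id=3 -> matches Epsilon
  - task 4 (Setup): project_id=NULL, no match -> dropped
  - task 5 (Train): project_id=1 -> matches Aurora
  - task 6 (Test): project_id=3 -> matches Epsilon
  - task 7 (Audit): project_id=3 -> matches Epsilon
  - task 8 (Refactor): project_id=3 -> matches Epsilon
  - task 9 (Plan): project_id=1 -> matches Aurora
So 1 of 9 rows is dropped.

SQL:
SELECT a.name, b.name AS project
FROM tasks a
INNER JOIN projects b ON a.project_id = b.id

Result:
name     | project
---------+--------
Deploy   | Delta  
Design   | Titan  
Migrate  | Epsilon
Train    | Aurora 
Test     | Epsilon
Audit    | Epsilon
Refactor | Epsilon
Plan     | Aurora 


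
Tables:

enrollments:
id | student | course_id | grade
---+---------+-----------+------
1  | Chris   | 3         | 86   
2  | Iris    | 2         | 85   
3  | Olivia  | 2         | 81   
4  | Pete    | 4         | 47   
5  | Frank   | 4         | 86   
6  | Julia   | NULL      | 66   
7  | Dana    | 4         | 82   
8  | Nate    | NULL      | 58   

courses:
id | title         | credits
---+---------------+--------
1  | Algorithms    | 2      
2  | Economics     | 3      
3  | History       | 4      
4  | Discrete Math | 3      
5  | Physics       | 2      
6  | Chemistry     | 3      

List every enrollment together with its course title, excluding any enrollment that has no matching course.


INNER JOIN keeps only enrollments rows whose course_id matches an id in courses. Walk through each enrollment:
  - enrollment 1 (Chris): course_id=3 -> matches History
  - enrollment 2 (Iris): course_id=2 -> matches Economics
  - enrollment 3 (Olivia): course_id=2 -> matches Economics
  - enrollment 4 (Pete): course_id=4 -> matches Discrete Math
  - enrollment 5 (Frank): course_id=4 -> matches Discrete Math
  - enrollment 6 (Julia): course_id=NULL, no match -> dropped
  - enrollment 7 (Dana): course_id=4 -> matches Discrete Math
  - enrollment 8 (Nate): course_id=NULL, no match -> dropped
So 2 of 8 rows are dropped.

SQL:
SELECT a.student, b.title AS course
FROM enrollments a
INNER JOIN courses b ON a.course_id = b.id

Result:
student | course       
--------+--------------
Chris   | History      
Iris    | Economics    
Olivia  | Economics    
Pete    | Discrete Math
Frank   | Discrete Math
Dana    | Discrete Math


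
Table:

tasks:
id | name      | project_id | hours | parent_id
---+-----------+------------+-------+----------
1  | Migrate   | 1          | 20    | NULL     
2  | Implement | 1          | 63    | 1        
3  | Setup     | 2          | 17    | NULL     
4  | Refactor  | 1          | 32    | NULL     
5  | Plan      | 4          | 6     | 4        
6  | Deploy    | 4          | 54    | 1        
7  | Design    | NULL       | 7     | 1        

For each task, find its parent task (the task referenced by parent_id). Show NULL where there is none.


This is a self-join: tasks is joined to a second copy of itself, matching each row's parent_id to another row's id. Use LEFT JOIN so rows with parent_id=NULL are kept.
  - task 1 (Migrate): parent_id=NULL -> NULL
  - task 2 (Implement): parent_id=1 -> Migrate
  - task 3 (Setup): parent_id=NULL -> NULL
  - task 4 (Refactor): parent_id=NULL -> NULL
  - task 5 (Plan): parent_id=4 -> Refactor
  - task 6 (Deploy): parent_id=1 -> Migrate
  - task 7 (Design): parent_id=1 -> Migrate

SQL:
SELECT a.name AS item, b.name AS parent
FROM tasks a
LEFT JOIN tasks b ON a.parent_id = b.id

Result:
item      | parent  
----------+---------
Migrate   | NULL    
Implement | Migrate 
Setup     | NULL    
Refactor  | NULL    
Plan      | Refactor
Deploy    | Migrate 
Design    | Migrate 


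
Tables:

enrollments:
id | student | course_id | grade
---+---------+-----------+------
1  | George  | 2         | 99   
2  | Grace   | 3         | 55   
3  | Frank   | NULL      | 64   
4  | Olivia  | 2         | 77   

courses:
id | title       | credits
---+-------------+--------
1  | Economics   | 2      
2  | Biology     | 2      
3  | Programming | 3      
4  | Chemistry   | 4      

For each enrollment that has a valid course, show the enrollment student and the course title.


INNER JOIN keeps only enrollments rows whose course_id matches an id in courses. Walk through each enrollment:
  - enrollment 1 (George): course_id=2 -> matches Biology
  - enrollment 2 (Grace): course_id=3 -> matches Programming
  - enrollment 3 (Frank): course_id=NULL, no match -> dropped
  - enrollment 4 (Olivia): course_id=2 -> matches Biology
So 1 of 4 rows is dropped.

SQL:
SELECT a.student, b.title AS course
FROM enrollments a
INNER JOIN courses b ON a.course_id = b.id

Result:
student | course     
--------+------------
George  | Biology    
Grace   | Programming
Olivia  | Biology    


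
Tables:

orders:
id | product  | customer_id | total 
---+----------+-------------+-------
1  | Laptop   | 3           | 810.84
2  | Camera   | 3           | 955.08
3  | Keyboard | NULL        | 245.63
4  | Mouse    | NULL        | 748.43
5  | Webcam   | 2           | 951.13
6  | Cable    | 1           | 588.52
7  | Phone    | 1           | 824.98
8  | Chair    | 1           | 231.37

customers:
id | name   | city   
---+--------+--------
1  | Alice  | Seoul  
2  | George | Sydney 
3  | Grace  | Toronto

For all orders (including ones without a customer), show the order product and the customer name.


LEFT JOIN keeps every row from orders (the left table); where customer_id has no match in customers, the customer columns become NULL. Walk through each order:
  - order 1 (Laptop): customer_id=3 -> matches Grace
  - order 2 (Camera): customer_id=3 -> matches Grace
  - order 3 (Keyboard): customer_id=NULL, no match -> kept with NULL
  - order 4 (Mouse): customer_id=NULL, no match -> kept with NULL
  - order 5 (Webcam): customer_id=2 -> matches George
  - order 6 (Cable): customer_id=1 -> matches Alice
  - order 7 (Phone): customer_id=1 -> matches Alice
  - order 8 (Chair): customer_id=1 -> matches Alice
All 8 rows appear; 2 have NULL customer.

SQL:
SELECT a.product, b.name AS customer
FROM orders a
LEFT JOIN customers b ON a.customer_id = b.id

Result:
product  | customer
---------+---------
Laptop   | Grace   
Camera   | Grace   
Keyboard | NULL    
Mouse    | NULL    
Webcam   | George  
Cable    | Alice   
Phone    | Alice   
Chair    | Alice   


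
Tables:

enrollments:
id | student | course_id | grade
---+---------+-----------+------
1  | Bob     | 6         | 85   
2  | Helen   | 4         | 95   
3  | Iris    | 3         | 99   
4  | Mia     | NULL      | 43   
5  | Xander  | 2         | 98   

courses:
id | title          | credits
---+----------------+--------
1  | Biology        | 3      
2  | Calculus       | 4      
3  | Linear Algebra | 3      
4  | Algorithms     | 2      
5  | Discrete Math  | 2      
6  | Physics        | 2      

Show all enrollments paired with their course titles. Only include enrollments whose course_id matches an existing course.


INNER JOIN keeps only enrollments rows whose course_id matches an id in courses. Walk through each enrollment:
  - enrollment 1 (Bob): course_id=6 -> matches Physics
  - enrollment 2 (Helen): course_id=4 -> matches Algorithms
  - enrollment 3 (Iris): course_id=3 -> matches Linear Algebra
  - enrollment 4 (Mia): course_id=NULL, no match -> dropped
  - enrollment 5 (Xander): course_id=2 -> matches Calculus
So 1 of 5 rows is dropped.

SQL:
SELECT a.student, b.title AS course
FROM enrollments a
INNER JOIN courses b ON a.course_id = b.id

Result:
student | course        
--------+---------------
Bob     | Physics       
Helen   | Algorithms    
Iris    | Linear Algebra
Xander  | Calculus      


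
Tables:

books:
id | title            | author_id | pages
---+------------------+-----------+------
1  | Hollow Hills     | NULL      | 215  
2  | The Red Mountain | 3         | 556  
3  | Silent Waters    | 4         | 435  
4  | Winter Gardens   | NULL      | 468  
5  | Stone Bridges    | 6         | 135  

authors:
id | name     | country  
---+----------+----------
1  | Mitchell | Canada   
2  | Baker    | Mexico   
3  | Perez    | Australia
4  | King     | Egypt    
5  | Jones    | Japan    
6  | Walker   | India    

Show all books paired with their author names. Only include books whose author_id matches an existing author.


INNER JOIN keeps only books rows whose author_id matches an id in authors. Walk through each book:
  - book 1 (Hollow Hills): author_id=NULL, no match -> dropped
  - book 2 (The Red Mountain): author_id=3 -> matches Perez
  - book 3 (Silent Waters): author_id=4 -> matches King
  - book 4 (Winter Gardens): author_id=NULL, no match -> dropped
  - book 5 (Stone Bridges): author_id=6 -> matches Walker
So 2 of 5 rows are dropped.

SQL:
SELECT a.title, b.name AS author
FROM books a
INNER JOIN authors b ON a.author_id = b.id

Result:
title            | author
-----------------+-------
The Red Mountain | Perez 
Silent Waters    | King  
Stone Bridges    | Walker


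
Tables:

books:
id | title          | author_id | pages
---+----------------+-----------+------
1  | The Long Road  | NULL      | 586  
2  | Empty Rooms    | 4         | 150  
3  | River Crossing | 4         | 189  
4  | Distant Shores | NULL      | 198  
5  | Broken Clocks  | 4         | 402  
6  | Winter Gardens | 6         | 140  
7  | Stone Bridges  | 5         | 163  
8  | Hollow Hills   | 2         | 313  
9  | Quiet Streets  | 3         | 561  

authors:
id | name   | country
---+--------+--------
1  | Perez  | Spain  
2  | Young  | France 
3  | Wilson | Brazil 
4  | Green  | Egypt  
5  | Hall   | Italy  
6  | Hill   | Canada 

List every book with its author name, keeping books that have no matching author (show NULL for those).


LEFT JOIN keeps every row from books (the left table); where author_id has no match in authors, the author columns become NULL. Walk through each book:
  - book 1 (The Long Road): author_id=NULL, no match -> kept with NULL
  - book 2 (Empty Rooms): author_id=4 -> matches Green
  - book 3 (River Crossing): author_id=4 -> matches Green
  - book 4 (Distant Shores): author_id=NULL, no match -> kept with NULL
  - book 5 (Broken Clocks): author_id=4 -> matches Green
  - book 6 (Winter Gardens): author_id=6 -> matches Hill
  - book 7 (Stone Bridges): author_id=5 -> matches Hall
  - book 8 (Hollow Hills): author_id=2 -> matches Young
  - book 9 (Quiet Streets): author_id=3 -> matches Wilson
All 9 rows appear; 2 have NULL author.

SQL:
SELECT a.title, b.name AS author
FROM books a
LEFT JOIN authors b ON a.author_id = b.id

Result:
title          | author
---------------+-------
The Long Road  | NULL  
Empty Rooms    | Green 
River Crossing | Green 
Distant Shores | NULL  
Broken Clocks  | Green 
Winter Gardens | Hill  
Stone Bridges  | Hall  
Hollow Hills   | Young 
Quiet Streets  | Wilson


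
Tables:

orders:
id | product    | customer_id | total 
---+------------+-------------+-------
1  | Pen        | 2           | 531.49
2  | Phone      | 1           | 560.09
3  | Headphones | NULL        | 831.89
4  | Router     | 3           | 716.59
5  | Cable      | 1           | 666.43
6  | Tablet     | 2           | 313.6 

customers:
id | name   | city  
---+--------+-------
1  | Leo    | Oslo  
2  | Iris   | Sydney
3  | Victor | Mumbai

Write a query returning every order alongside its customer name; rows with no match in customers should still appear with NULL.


LEFT JOIN keeps every row from orders (the left table); where customer_id has no match in customers, the customer columns become NULL. Walk through each order:
  - order 1 (Pen): customer_id=2 -> matches Iris
  - order 2 (Phone): customer_id=1 -> matches Leo
  - order 3 (Headphones): customer_id=NULL, no match -> kept with NULL
  - order 4 (Router): customer_id=3 -> matches Victor
  - order 5 (Cable): customer_id=1 -> matches Leo
  - order 6 (Tablet): customer_id=2 -> matches Iris
All 6 rows appear; 1 has NULL customer.

SQL:
SELECT a.product, b.name AS customer
FROM orders a
LEFT JOIN customers b ON a.customer_id = b.id

Result:
product    | customer
-----------+---------
Pen        | Iris    
Phone      | Leo     
Headphones | NULL    
Router     | Victor  
Cable      | Leo     
Tablet     | Iris    


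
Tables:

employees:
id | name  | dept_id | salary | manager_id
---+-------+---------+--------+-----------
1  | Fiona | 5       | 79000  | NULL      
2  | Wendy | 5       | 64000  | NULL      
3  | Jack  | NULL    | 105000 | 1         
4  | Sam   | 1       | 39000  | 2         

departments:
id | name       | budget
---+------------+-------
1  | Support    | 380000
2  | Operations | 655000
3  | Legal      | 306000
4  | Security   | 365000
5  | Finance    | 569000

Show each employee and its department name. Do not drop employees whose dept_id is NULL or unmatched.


LEFT JOIN keeps every row from employees (the left table); where dept_id has no match in departments, the department columns become NULL. Walk through each employee:
  - employee 1 (Fiona): dept_id=5 -> matches Finance
  - employee 2 (Wendy): dept_id=5 -> matches Finance
  - employee 3 (Jack): dept_id=NULL, no match -> kept with NULL
  - employee 4 (Sam): dept_id=1 -> matches Support
All 4 rows appear; 1 has NULL department.

SQL:
SELECT a.name, b.name AS department
FROM employees a
LEFT JOIN departments b ON a.dept_id = b.id

Result:
name  | department
------+-----------
Fiona | Finance   
Wendy | Finance   
Jack  | NULL      
Sam   | Support   


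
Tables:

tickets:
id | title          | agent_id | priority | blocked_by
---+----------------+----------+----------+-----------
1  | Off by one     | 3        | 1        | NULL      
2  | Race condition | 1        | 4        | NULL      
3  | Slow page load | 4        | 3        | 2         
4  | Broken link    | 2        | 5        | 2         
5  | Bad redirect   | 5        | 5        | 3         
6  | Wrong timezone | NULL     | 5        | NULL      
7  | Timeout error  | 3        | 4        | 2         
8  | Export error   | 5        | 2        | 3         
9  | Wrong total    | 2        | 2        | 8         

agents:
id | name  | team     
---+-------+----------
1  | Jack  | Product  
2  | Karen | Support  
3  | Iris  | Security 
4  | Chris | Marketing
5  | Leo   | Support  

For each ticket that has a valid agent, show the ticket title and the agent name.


INNER JOIN keeps only tickets rows whose agent_id matches an id in agents. Walk through each ticket:
  - ticket 1 (Off by one): agent_id=3 -> matches Iris
  - ticket 2 (Race condition): agent_id=1 -> matches Jack
  - ticket 3 (Slow page load): agent_id=4 -> matches Chris
  - ticket 4 (Broken link): agent_id=2 -> matches Karen
  - ticket 5 (Bad redirect): agent_id=5 -> matches Leo
  - ticket 6 (Wrong timezone): agent_id=NULL, no match -> dropped
  - ticket 7 (Timeout error): agent_id=3 -> matches Iris
  - ticket 8 (Export error): agent_id=5 -> matches Leo
  - ticket 9 (Wrong total): agent_id=2 -> matches Karen
So 1 of 9 rows is dropped.

SQL:
SELECT a.title, b.name AS agent
FROM tickets a
INNER JOIN agents b ON a.agent_id = b.id

Result:
title          | agent
---------------+------
Off by one     | Iris 
Race condition | Jack 
Slow page load | Chris
Broken link    | Karen
Bad redirect   | Leo  
Timeout error  | Iris 
Export error   | Leo  
Wrong total    | Karen


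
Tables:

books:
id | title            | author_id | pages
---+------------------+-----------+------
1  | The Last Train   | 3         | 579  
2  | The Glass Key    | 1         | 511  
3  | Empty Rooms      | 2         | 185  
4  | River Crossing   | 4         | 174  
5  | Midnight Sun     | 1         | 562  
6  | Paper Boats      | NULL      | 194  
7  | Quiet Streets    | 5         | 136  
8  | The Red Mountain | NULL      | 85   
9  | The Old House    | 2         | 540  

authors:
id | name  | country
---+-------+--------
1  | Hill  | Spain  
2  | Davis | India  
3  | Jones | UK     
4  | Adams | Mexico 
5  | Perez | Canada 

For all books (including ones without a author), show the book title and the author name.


LEFT JOIN keeps every row from books (the left table); where author_id has no match in authors, the author columns become NULL. Walk through each book:
  - book 1 (The Last Train): author_id=3 -> matches Jones
  - book 2 (The Glass Key): author_id=1 -> matches Hill
  - book 3 (Empty Rooms): author_id=2 -> matches Davis
  - book 4 (River Crossing): author_id=4 -> matches Adams
  - book 5 (Midnight Sun): author_id=1 -> matches Hill
  - book 6 (Paper Boats): author_id=NULL, no match -> kept with NULL
  - book 7 (Quiet Streets): author_id=5 -> matches Perez
  - book 8 (The Red Mountain): author_id=NULL, no match -> kept with NULL
  - book 9 (The Old House): author_id=2 -> matches Davis
All 9 rows appear; 2 have NULL author.

SQL:
SELECT a.title, b.name AS author
FROM books a
LEFT JOIN authors b ON a.author_id = b.id

Result:
title            | author
-----------------+-------
The Last Train   | Jones 
The Glass Key    | Hill  
Empty Rooms      | Davis 
River Crossing   | Adams 
Midnight Sun     | Hill  
Paper Boats      | NULL  
Quiet Streets    | Perez 
The Red Mountain | NULL  
The Old House    | Davis 


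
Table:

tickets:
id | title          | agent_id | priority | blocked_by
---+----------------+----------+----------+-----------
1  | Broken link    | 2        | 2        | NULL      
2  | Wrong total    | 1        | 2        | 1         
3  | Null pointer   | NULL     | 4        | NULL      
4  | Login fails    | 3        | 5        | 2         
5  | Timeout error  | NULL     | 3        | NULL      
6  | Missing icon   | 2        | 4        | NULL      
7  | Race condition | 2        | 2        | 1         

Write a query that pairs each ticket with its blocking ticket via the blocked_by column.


This is a self-join: tickets is joined to a second copy of itself, matching each row's blocked_by to another row's id. Use LEFT JOIN so rows with blocked_by=NULL are kept.
  - ticket 1 (Broken link): blocked_by=NULL -> NULL
  - ticket 2 (Wrong total): blocked_by=1 -> Broken link
  - ticket 3 (Null pointer): blocked_by=NULL -> NULL
  - ticket 4 (Login fails): blocked_by=2 -> Wrong total
  - ticket 5 (Timeout error): blocked_by=NULL -> NULL
  - ticket 6 (Missing icon): blocked_by=NULL -> NULL
  - ticket 7 (Race condition): blocked_by=1 -> Broken link

SQL:
SELECT a.title AS item, b.title AS blocked_by
FROM tickets a
LEFT JOIN tickets b ON a.blocked_by = b.id

Result:
item           | blocked_by 
---------------+------------
Broken link    | NULL       
Wrong total    | Broken link
Null pointer   | NULL       
Login fails    | Wrong total
Timeout error  | NULL       
Missing icon   | NULL       
Race condition | Broken link


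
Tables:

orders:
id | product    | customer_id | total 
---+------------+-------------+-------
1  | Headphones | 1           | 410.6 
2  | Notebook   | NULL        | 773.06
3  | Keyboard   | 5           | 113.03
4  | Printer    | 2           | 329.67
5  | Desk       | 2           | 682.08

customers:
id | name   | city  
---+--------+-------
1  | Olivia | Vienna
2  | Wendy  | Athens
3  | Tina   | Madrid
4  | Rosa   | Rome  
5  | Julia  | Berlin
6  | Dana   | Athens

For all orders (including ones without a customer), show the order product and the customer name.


LEFT JOIN keeps every row from orders (the left table); where customer_id has no match in customers, the customer columns become NULL. Walk through each order:
  - order 1 (Headphones): customer_id=1 -> matches Olivia
  - order 2 (Notebook): customer_id=NULL, no match -> kept with NULL
  - order 3 (Keyboard): customer_id=5 -> matches Julia
  - order 4 (Printer): customer_id=2 -> matches Wendy
  - order 5 (Desk): customer_id=2 -> matches Wendy
All 5 rows appear; 1 has NULL customer.

SQL:
SELECT a.product, b.name AS customer
FROM orders a
LEFT JOIN customers b ON a.customer_id = b.id

Result:
product    | customer
-----------+---------
Headphones | Olivia  
Notebook   | NULL    
Keyboard   | Julia   
Printer    | Wendy   
Desk       | Wendy   


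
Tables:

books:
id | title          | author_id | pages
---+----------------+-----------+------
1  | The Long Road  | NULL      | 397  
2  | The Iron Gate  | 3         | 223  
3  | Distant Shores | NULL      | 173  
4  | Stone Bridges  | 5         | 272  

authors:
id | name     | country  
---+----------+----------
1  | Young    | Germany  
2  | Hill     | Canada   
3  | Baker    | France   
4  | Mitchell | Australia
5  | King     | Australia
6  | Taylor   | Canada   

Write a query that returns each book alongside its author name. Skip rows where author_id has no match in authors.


INNER JOIN keeps only books rows whose author_id matches an id in authors. Walk through each book:
  - book 1 (The Long Road): author_id=NULL, no match -> dropped
  - book 2 (The Iron Gate): author_id=3 -> matches Baker
  - book 3 (Distant Shores): author_id=NULL, no match -> dropped
  - book 4 (Stone Bridges): author_id=5 -> matches King
So 2 of 4 rows are dropped.

SQL:
SELECT a.title, b.name AS author
FROM books a
INNER JOIN authors b ON a.author_id = b.id

Result:
title         | author
--------------+-------
The Iron Gate | Baker 
Stone Bridges | King  


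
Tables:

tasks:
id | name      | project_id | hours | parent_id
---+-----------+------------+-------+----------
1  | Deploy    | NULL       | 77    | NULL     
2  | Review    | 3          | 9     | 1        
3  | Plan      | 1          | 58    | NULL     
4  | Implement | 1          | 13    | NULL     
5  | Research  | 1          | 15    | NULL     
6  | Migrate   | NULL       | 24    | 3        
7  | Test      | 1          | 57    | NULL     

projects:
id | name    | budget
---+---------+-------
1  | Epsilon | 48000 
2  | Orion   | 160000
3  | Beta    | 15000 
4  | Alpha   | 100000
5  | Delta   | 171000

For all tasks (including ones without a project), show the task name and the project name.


LEFT JOIN keeps every row from tasks (the left table); where project_id has no match in projects, the project columns become NULL. Walk through each task:
  - task 1 (Deploy): project_id=NULL, no match -> kept with NULL
  - task 2 (Review): project_id=3 -> matches Beta
  - task 3 (Plan): project_id=1 -> matches Epsilon
  - task 4 (Implement): project_id=1 -> matches Epsilon
  - task 5 (Research): project_id=1 -> matches Epsilon
  - task 6 (Migrate): project_id=NULL, no match -> kept with NULL
  - task 7 (Test): project_id=1 -> matches Epsilon
All 7 rows appear; 2 have NULL project.

SQL:
SELECT a.name, b.name AS project
FROM tasks a
LEFT JOIN projects b ON a.project_id = b.id

Result:
name      | project
----------+--------
Deploy    | NULL   
Review    | Beta   
Plan      | Epsilon
Implement | Epsilon
Research  | Epsilon
Migrate   | NULL   
Test      | Epsilon


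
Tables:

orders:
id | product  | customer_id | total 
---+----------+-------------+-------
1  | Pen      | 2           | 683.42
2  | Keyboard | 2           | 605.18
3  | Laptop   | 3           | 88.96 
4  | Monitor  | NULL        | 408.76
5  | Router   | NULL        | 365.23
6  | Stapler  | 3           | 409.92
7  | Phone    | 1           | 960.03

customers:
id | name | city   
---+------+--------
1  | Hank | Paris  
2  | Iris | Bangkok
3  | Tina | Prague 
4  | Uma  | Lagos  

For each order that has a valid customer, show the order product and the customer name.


INNER JOIN keeps only orders rows whose customer_id matches an id in customers. Walk through each order:
  - order 1 (Pen): customer_id=2 -> matches Iris
  - order 2 (Keyboard): customer_id=2 -> matches Iris
  - order 3 (Laptop): customer_id=3 -> matches Tina
  - order 4 (Monitor): customer_id=NULL, no match -> dropped
  - order 5 (Router): customer_id=NULL, no match -> dropped
  - order 6 (Stapler): customer_id=3 -> matches Tina
  - order 7 (Phone): customer_id=1 -> matches Hank
So 2 of 7 rows are dropped.

SQL:
SELECT a.product, b.name AS customer
FROM orders a
INNER JOIN customers b ON a.customer_id = b.id

Result:
product  | customer
---------+---------
Pen      | Iris    
Keyboard | Iris    
Laptop   | Tina    
Stapler  | Tina    
Phone    | Hank    


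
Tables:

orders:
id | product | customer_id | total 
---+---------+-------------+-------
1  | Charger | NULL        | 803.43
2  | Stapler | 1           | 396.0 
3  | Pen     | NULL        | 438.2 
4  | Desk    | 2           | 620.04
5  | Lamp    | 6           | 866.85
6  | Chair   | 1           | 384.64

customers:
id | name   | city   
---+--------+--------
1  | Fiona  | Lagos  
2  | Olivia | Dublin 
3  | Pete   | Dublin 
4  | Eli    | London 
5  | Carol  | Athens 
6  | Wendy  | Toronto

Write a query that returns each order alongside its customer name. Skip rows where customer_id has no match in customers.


INNER JOIN keeps only orders rows whose customer_id matches an id in customers. Walk through each order:
  - order 1 (Charger): customer_id=NULL, no match -> dropped
  - order 2 (Stapler): customer_id=1 -> matches Fiona
  - order 3 (Pen): customer_id=NULL, no match -> dropped
  - order 4 (Desk): customer_id=2 -> matches Olivia
  - order 5 (Lamp): customer_id=6 -> matches Wendy
  - order 6 (Chair): customer_id=1 -> matches Fiona
So 2 of 6 rows are dropped.

SQL:
SELECT a.product, b.name AS customer
FROM orders a
INNER JOIN customers b ON a.customer_id = b.id

Result:
product | customer
--------+---------
Stapler | Fiona   
Desk    | Olivia  
Lamp    | Wendy   
Chair   | Fiona   


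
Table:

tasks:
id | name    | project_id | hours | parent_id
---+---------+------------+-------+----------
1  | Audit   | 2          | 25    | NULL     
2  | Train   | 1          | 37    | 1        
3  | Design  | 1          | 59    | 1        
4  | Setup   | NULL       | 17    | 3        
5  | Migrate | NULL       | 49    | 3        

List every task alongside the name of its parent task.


This is a self-join: tasks is joined to a second copy of itself, matching each row's parent_id to another row's id. Use LEFT JOIN so rows with parent_id=NULL are kept.
  - task 1 (Audit): parent_id=NULL -> NULL
  - task 2 (Train): parent_id=1 -> Audit
  - task 3 (Design): parent_id=1 -> Audit
  - task 4 (Setup): parent_id=3 -> Design
  - task 5 (Migrate): parent_id=3 -> Design

SQL:
SELECT a.name AS item, b.name AS parent
FROM tasks a
LEFT JOIN tasks b ON a.parent_id = b.id

Result:
item    | parent
--------+-------
Audit   | NULL  
Train   | Audit 
Design  | Audit 
Setup   | Design
Migrate | Design


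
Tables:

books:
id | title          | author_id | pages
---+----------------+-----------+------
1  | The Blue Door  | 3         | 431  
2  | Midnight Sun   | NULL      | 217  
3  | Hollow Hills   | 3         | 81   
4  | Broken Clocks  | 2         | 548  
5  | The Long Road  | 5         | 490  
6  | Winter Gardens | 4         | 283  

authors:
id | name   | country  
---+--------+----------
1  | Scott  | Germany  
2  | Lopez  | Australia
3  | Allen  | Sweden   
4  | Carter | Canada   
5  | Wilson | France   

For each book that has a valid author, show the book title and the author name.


INNER JOIN keeps only books rows whose author_id matches an id in authors. Walk through each book:
  - book 1 (The Blue Door): author_id=3 -> matches Allen
  - book 2 (Midnight Sun): author_id=NULL, no match -> dropped
  - book 3 (Hollow Hills): author_id=3 -> matches Allen
  - book 4 (Broken Clocks): author_id=2 -> matches Lopez
  - book 5 (The Long Road): author_id=5 -> matches Wilson
  - book 6 (Winter Gardens): author_id=4 -> matches Carter
So 1 of 6 rows is dropped.

SQL:
SELECT a.title, b.name AS author
FROM books a
INNER JOIN authors b ON a.author_id = b.id

Result:
title          | author
---------------+-------
The Blue Door  | Allen 
Hollow Hills   | Allen 
Broken Clocks  | Lopez 
The Long Road  | Wilson
Winter Gardens | Carter


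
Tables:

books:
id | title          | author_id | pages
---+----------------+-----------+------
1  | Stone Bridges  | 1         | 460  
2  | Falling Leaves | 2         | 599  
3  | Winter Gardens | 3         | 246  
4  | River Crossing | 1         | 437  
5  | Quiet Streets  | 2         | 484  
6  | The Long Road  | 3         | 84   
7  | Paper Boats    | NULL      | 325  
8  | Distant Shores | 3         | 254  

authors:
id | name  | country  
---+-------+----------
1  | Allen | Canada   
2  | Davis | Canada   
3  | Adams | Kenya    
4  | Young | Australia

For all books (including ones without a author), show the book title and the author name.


LEFT JOIN keeps every row from books (the left table); where author_id has no match in authors, the author columns become NULL. Walk through each book:
  - book 1 (Stone Bridges): author_id=1 -> matches Allen
  - book 2 (Falling Leaves): author_id=2 -> matches Davis
  - book 3 (Winter Gardens): author_id=3 -> matches Adams
  - book 4 (River Crossing): author_id=1 -> matches Allen
  - book 5 (Quiet Streets): author_id=2 -> matches Davis
  - book 6 (The Long Road): author_id=3 -> matches Adams
  - book 7 (Paper Boats): author_id=NULL, no match -> kept with NULL
  - book 8 (Distant Shores): author_id=3 -> matches Adams
All 8 rows appear; 1 has NULL author.

SQL:
SELECT a.title, b.name AS author
FROM books a
LEFT JOIN authors b ON a.author_id = b.id

Result:
title          | author
---------------+-------
Stone Bridges  | Allen 
Falling Leaves | Davis 
Winter Gardens | Adams 
River Crossing | Allen 
Quiet Streets  | Davis 
The Long Road  | Adams 
Paper Boats    | NULL  
Distant Shores | Adams 


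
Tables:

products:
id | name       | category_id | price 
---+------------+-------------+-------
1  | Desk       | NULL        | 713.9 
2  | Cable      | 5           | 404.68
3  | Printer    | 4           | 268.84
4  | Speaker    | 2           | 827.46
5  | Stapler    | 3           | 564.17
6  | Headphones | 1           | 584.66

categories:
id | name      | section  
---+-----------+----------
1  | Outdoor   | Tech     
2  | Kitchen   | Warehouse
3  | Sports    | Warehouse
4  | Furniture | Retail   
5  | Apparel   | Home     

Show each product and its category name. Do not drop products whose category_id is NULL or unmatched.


LEFT JOIN keeps every row from products (the left table); where category_id has no match in categories, the category columns become NULL. Walk through each product:
  - product 1 (Desk): category_id=NULL, no match -> kept with NULL
  - product 2 (Cable): category_id=5 -> matches Apparel
  - product 3 (Printer): category_id=4 -> matches Furniture
  - product 4 (Speaker): category_id=2 -> matches Kitchen
  - product 5 (Stapler): category_id=3 -> matches Sports
  - product 6 (Headphones): category_id=1 -> matches Outdoor
All 6 rows appear; 1 has NULL category.

SQL:
SELECT a.name, b.name AS category
FROM products a
LEFT JOIN categories b ON a.category_id = b.id

Result:
name       | category 
-----------+----------
Desk       | NULL     
Cable      | Apparel  
Printer    | Furniture
Speaker    | Kitchen  
Stapler    | Sports   
Headphones | Outdoor  


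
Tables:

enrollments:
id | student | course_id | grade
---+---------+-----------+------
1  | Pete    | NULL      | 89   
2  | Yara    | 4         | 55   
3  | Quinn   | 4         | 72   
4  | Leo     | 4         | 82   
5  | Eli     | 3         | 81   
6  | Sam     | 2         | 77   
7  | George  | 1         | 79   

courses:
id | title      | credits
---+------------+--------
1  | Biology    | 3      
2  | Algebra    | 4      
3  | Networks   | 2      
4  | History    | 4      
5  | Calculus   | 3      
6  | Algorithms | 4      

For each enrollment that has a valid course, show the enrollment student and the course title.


INNER JOIN keeps only enrollments rows whose course_id matches an id in courses. Walk through each enrollment:
  - enrollment 1 (Pete): course_id=NULL, no match -> dropped
  - enrollment 2 (Yara): course_id=4 -> matches History
  - enrollment 3 (Quinn): course_id=4 -> matches History
  - enrollment 4 (Leo): course_id=4 -> matches History
  - enrollment 5 (Eli): course_id=3 -> matches Networks
  - enrollment 6 (Sam): course_id=2 -> matches Algebra
  - enrollment 7 (George): course_id=1 -> matches Biology
So 1 of 7 rows is dropped.

SQL:
SELECT a.student, b.title AS course
FROM enrollments a
INNER JOIN courses b ON a.course_id = b.id

Result:
student | course  
--------+---------
Yara    | History 
Quinn   | History 
Leo     | History 
Eli     | Networks
Sam     | Algebra 
George  | Biology 


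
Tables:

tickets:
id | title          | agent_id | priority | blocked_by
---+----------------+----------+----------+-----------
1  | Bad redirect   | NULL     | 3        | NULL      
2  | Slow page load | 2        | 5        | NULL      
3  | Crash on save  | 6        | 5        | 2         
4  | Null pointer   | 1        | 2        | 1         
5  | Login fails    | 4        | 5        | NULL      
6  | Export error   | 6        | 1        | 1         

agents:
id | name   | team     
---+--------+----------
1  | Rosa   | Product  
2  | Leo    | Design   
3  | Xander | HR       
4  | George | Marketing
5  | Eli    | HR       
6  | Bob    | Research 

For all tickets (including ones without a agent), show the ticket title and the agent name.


LEFT JOIN keeps every row from tickets (the left table); where agent_id has no match in agents, the agent columns become NULL. Walk through each ticket:
  - ticket 1 (Bad redirect): agent_id=NULL, no match -> kept with NULL
  - ticket 2 (Slow page load): agent_id=2 -> matches Leo
  - ticket 3 (Crash on save): agent_id=6 -> matches Bob
  - ticket 4 (Null pointer): agent_id=1 -> matches Rosa
  - ticket 5 (Login fails): agent_id=4 -> matches George
  - ticket 6 (Export error): agent_id=6 -> matches Bob
All 6 rows appear; 1 has NULL agent.

SQL:
SELECT a.title, b.name AS agent
FROM tickets a
LEFT JOIN agents b ON a.agent_id = b.id

Result:
title          | agent 
---------------+-------
Bad redirect   | NULL  
Slow page load | Leo   
Crash on save  | Bob   
Null pointer   | Rosa  
Login fails    | George
Export error   | Bob   
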